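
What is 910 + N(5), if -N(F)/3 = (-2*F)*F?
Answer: 1060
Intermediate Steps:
N(F) = 6*F² (N(F) = -3*(-2*F)*F = -(-6)*F² = 6*F²)
910 + N(5) = 910 + 6*5² = 910 + 6*25 = 910 + 150 = 1060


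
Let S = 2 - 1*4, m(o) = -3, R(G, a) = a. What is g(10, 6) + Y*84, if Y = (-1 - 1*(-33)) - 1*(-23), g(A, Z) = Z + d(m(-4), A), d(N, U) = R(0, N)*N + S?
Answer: 4633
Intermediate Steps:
S = -2 (S = 2 - 4 = -2)
d(N, U) = -2 + N**2 (d(N, U) = N*N - 2 = N**2 - 2 = -2 + N**2)
g(A, Z) = 7 + Z (g(A, Z) = Z + (-2 + (-3)**2) = Z + (-2 + 9) = Z + 7 = 7 + Z)
Y = 55 (Y = (-1 + 33) + 23 = 32 + 23 = 55)
g(10, 6) + Y*84 = (7 + 6) + 55*84 = 13 + 4620 = 4633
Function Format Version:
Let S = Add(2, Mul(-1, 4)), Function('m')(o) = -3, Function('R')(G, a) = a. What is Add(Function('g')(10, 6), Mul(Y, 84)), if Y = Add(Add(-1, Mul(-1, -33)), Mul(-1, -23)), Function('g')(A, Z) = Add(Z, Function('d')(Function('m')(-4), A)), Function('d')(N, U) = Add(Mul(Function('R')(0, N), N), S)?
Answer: 4633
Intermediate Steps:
S = -2 (S = Add(2, -4) = -2)
Function('d')(N, U) = Add(-2, Pow(N, 2)) (Function('d')(N, U) = Add(Mul(N, N), -2) = Add(Pow(N, 2), -2) = Add(-2, Pow(N, 2)))
Function('g')(A, Z) = Add(7, Z) (Function('g')(A, Z) = Add(Z, Add(-2, Pow(-3, 2))) = Add(Z, Add(-2, 9)) = Add(Z, 7) = Add(7, Z))
Y = 55 (Y = Add(Add(-1, 33), 23) = Add(32, 23) = 55)
Add(Function('g')(10, 6), Mul(Y, 84)) = Add(Add(7, 6), Mul(55, 84)) = Add(13, 4620) = 4633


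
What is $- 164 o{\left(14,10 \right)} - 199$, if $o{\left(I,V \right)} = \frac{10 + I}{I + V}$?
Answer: $-363$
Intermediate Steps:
$o{\left(I,V \right)} = \frac{10 + I}{I + V}$
$- 164 o{\left(14,10 \right)} - 199 = - 164 \frac{10 + 14}{14 + 10} - 199 = - 164 \cdot \frac{1}{24} \cdot 24 - 199 = \left(-164\right) 1 - 199 = -164 - 199 = -363$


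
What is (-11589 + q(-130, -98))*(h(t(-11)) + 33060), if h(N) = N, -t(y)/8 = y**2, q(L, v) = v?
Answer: -375059204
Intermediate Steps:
t(y) = -8*y**2
(-11589 + q(-130, -98))*(h(t(-11)) + 33060) = (-11589 - 98)*(-8*(-11)**2 + 33060) = -11687*(-8*121 + 33060) = -11687*(-968 + 33060) = -11687*32092 = -375059204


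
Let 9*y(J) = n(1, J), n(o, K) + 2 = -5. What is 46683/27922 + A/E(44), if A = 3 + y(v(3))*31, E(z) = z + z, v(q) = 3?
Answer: 7916939/5528556 ≈ 1.4320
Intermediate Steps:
n(o, K) = -7 (n(o, K) = -2 - 5 = -7)
E(z) = 2*z
y(J) = -7/9 (y(J) = (⅑)*(-7) = -7/9)
A = -190/9 (A = 3 - 7/9*31 = 3 - 217/9 = -190/9 ≈ -21.111)
46683/27922 + A/E(44) = 46683/27922 - 190/(9*(2*44)) = 46683*(1/27922) - 190/9/88 = 46683/27922 - 190/9*1/88 = 46683/27922 - 95/396 = 7916939/5528556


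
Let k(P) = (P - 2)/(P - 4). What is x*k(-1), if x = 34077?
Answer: 102231/5 ≈ 20446.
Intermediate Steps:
k(P) = (-2 + P)/(-4 + P)
x*k(-1) = 34077*((-2 - 1)/(-4 - 1)) = 34077*(-3/(-5)) = 34077*(-1/5*(-3)) = 34077*(3/5) = 102231/5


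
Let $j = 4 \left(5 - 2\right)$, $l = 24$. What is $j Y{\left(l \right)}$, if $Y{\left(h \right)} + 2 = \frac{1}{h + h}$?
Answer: $- \frac{95}{4} \approx -23.75$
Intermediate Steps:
$Y{\left(h \right)} = -2 + \frac{1}{2 h}$ ($Y{\left(h \right)} = -2 + \frac{1}{h + h} = -2 + \frac{1}{2 h}$)
$j = 12$ ($j = 4 \cdot 3 = 12$)
$j Y{\left(l \right)} = 12 \left(-2 + \frac{1}{2 \cdot 24}\right) = 12 \left(-2 + \frac{1}{2} \cdot \frac{1}{24}\right) = 12 \left(-2 + \frac{1}{48}\right) = 12 \left(- \frac{95}{48}\right) = - \frac{95}{4}$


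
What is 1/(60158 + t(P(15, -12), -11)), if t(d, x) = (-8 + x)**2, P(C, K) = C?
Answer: 1/60519 ≈ 1.6524e-5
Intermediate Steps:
1/(60158 + t(P(15, -12), -11)) = 1/(60158 + (-8 - 11)**2) = 1/(60158 + (-19)**2) = 1/(60158 + 361) = 1/60519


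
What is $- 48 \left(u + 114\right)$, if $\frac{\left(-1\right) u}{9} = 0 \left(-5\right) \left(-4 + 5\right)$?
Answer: $-5472$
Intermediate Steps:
$u = 0$ ($u = - 9 \cdot 0 \left(-5\right) \left(-4 + 5\right) = - 9 \cdot 0 \cdot 1 = \left(-9\right) 0 = 0$)
$- 48 \left(u + 114\right) = - 48 \left(0 + 114\right) = \left(-48\right) 114 = -5472$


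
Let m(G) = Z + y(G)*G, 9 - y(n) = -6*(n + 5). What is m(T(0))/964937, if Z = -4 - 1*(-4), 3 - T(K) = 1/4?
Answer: 1221/7719496 ≈ 0.00015817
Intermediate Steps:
T(K) = 11/4 (T(K) = 3 - 1/4 = 3 - 1*¼ = 3 - ¼ = 11/4)
y(n) = 39 + 6*n (y(n) = 9 - (-3)*2*(n + 5) = 9 - (-3)*2*(5 + n) = 9 - (-3)*(10 + 2*n) = 9 - (-30 - 6*n) = 9 + (30 + 6*n) = 39 + 6*n)
Z = 0 (Z = -4 + 4 = 0)
m(G) = G*(39 + 6*G) (m(G) = 0 + (39 + 6*G)*G = 0 + G*(39 + 6*G) = G*(39 + 6*G))
m(T(0))/964937 = (3*(11/4)*(13 + 2*(11/4)))/964937 = (3*(11/4)*(13 + 11/2))*(1/964937) = (3*(11/4)*(37/2))*(1/964937) = (1221/8)*(1/964937) = 1221/7719496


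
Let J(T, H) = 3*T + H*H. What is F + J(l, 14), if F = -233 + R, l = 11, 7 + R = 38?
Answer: 27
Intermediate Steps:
R = 31 (R = -7 + 38 = 31)
J(T, H) = H**2 + 3*T (J(T, H) = 3*T + H**2 = H**2 + 3*T)
F = -202 (F = -233 + 31 = -202)
F + J(l, 14) = -202 + (14**2 + 3*11) = -202 + (196 + 33) = -202 + 229 = 27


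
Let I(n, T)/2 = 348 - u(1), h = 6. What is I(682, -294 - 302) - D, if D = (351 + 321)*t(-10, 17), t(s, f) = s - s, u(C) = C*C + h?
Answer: 682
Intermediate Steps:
u(C) = 6 + C**2 (u(C) = C*C + 6 = C**2 + 6 = 6 + C**2)
I(n, T) = 682 (I(n, T) = 2*(348 - (6 + 1**2)) = 2*(348 - (6 + 1)) = 2*(348 - 1*7) = 2*(348 - 7) = 2*341 = 682)
t(s, f) = 0
D = 0 (D = (351 + 321)*0 = 672*0 = 0)
I(682, -294 - 302) - D = 682 - 1*0 = 682 + 0 = 682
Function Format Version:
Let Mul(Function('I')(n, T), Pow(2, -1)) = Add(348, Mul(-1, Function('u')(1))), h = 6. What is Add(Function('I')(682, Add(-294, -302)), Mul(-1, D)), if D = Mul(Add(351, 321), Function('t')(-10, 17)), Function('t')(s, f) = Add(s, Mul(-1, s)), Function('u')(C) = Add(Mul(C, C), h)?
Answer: 682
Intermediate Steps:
Function('u')(C) = Add(6, Pow(C, 2)) (Function('u')(C) = Add(Mul(C, C), 6) = Add(Pow(C, 2), 6) = Add(6, Pow(C, 2)))
Function('I')(n, T) = 682 (Function('I')(n, T) = Mul(2, Add(348, Mul(-1, Add(6, Pow(1, 2))))) = Mul(2, Add(348, Mul(-1, Add(6, 1)))) = Mul(2, Add(348, Mul(-1, 7))) = Mul(2, Add(348, -7)) = Mul(2, 341) = 682)
Function('t')(s, f) = 0
D = 0 (D = Mul(Add(351, 321), 0) = Mul(672, 0) = 0)
Add(Function('I')(682, Add(-294, -302)), Mul(-1, D)) = Add(682, Mul(-1, 0)) = Add(682, 0) = 682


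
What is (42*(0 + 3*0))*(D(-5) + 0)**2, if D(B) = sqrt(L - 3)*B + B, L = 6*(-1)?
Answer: 0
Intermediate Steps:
L = -6
D(B) = B + 3*I*B (D(B) = sqrt(-6 - 3)*B + B = sqrt(-9)*B + B = (3*I)*B + B = 3*I*B + B = B + 3*I*B)
(42*(0 + 3*0))*(D(-5) + 0)**2 = (42*(0 + 3*0))*(-5*(1 + 3*I) + 0)**2 = (42*(0 + 0))*((-5 - 15*I) + 0)**2 = (42*0)*(-5 - 15*I)**2 = 0*(-5 - 15*I)**2 = 0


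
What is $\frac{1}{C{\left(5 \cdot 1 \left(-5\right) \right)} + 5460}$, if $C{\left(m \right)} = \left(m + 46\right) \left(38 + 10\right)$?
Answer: $\frac{1}{6468} \approx 0.00015461$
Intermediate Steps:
$C{\left(m \right)} = 2208 + 48 m$ ($C{\left(m \right)} = \left(46 + m\right) 48 = 2208 + 48 m$)
$\frac{1}{C{\left(5 \cdot 1 \left(-5\right) \right)} + 5460} = \frac{1}{\left(2208 + 48 \cdot 5 \cdot 1 \left(-5\right)\right) + 5460} = \frac{1}{\left(2208 + 48 \cdot 5 \left(-5\right)\right) + 5460} = \frac{1}{\left(2208 + 48 \left(-25\right)\right) + 5460} = \frac{1}{\left(2208 - 1200\right) + 5460} = \frac{1}{1008 + 5460} = \frac{1}{6468}$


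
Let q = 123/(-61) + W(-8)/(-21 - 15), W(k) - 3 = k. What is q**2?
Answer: 16999129/4822416 ≈ 3.5250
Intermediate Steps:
W(k) = 3 + k
q = -4123/2196 (q = 123/(-61) + (3 - 8)/(-21 - 15) = 123*(-1/61) - 5/(-36) = -123/61 - 5*(-1/36) = -123/61 + 5/36 = -4123/2196 ≈ -1.8775)
q**2 = (-4123/2196)**2 = 16999129/4822416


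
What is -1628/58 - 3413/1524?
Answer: -1339513/44196 ≈ -30.308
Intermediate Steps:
-1628/58 - 3413/1524 = -1628*1/58 - 3413*1/1524 = -814/29 - 3413/1524 = -1339513/44196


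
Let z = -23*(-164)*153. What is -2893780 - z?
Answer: -3470896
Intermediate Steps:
z = 577116 (z = 3772*153 = 577116)
-2893780 - z = -2893780 - 1*577116 = -2893780 - 577116 = -3470896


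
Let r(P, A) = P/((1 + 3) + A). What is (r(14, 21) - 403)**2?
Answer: 101223721/625 ≈ 1.6196e+5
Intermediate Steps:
r(P, A) = P/(4 + A)
(r(14, 21) - 403)**2 = (14/(4 + 21) - 403)**2 = (14/25 - 403)**2 = (-10061/25)**2 = 101223721/625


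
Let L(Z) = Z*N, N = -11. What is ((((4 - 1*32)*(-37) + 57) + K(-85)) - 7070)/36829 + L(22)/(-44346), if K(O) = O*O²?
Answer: -13745065337/816609417 ≈ -16.832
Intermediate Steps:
K(O) = O³
L(Z) = -11*Z (L(Z) = Z*(-11) = -11*Z)
((((4 - 1*32)*(-37) + 57) + K(-85)) - 7070)/36829 + L(22)/(-44346) = ((((4 - 1*32)*(-37) + 57) + (-85)³) - 7070)/36829 - 11*22/(-44346) = ((((4 - 32)*(-37) + 57) - 614125) - 7070)*(1/36829) - 242*(-1/44346) = (((-28*(-37) + 57) - 614125) - 7070)*(1/36829) + 121/22173 = (((1036 + 57) - 614125) - 7070)*(1/36829) + 121/22173 = ((1093 - 614125) - 7070)*(1/36829) + 121/22173 = (-613032 - 7070)*(1/36829) + 121/22173 = -620102*1/36829 + 121/22173 = -620102/36829 + 121/22173 = -13745065337/816609417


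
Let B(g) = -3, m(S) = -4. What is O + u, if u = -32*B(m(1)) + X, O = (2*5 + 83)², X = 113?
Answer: 8858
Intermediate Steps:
O = 8649 (O = (10 + 83)² = 93² = 8649)
u = 209 (u = -32*(-3) + 113 = 96 + 113 = 209)
O + u = 8649 + 209 = 8858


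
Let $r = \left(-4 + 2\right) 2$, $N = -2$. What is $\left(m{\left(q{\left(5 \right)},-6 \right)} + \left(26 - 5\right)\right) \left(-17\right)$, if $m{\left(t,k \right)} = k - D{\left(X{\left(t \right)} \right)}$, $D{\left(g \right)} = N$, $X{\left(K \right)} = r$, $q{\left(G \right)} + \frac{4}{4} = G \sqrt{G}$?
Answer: $-289$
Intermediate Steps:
$q{\left(G \right)} = -1 + G^{\frac{3}{2}}$ ($q{\left(G \right)} = -1 + G \sqrt{G} = -1 + G^{\frac{3}{2}}$)
$r = -4$ ($r = \left(-2\right) 2 = -4$)
$X{\left(K \right)} = -4$
$D{\left(g \right)} = -2$
$m{\left(t,k \right)} = 2 + k$ ($m{\left(t,k \right)} = k - -2 = k + 2 = 2 + k$)
$\left(m{\left(q{\left(5 \right)},-6 \right)} + \left(26 - 5\right)\right) \left(-17\right) = \left(\left(2 - 6\right) + \left(26 - 5\right)\right) \left(-17\right) = \left(-4 + 21\right) \left(-17\right) = 17 \left(-17\right) = -289$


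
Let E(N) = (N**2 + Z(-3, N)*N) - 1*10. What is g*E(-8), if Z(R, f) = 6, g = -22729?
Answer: -136374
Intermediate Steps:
E(N) = -10 + N**2 + 6*N (E(N) = (N**2 + 6*N) - 1*10 = (N**2 + 6*N) - 10 = -10 + N**2 + 6*N)
g*E(-8) = -22729*(-10 + (-8)**2 + 6*(-8)) = -22729*(-10 + 64 - 48) = -22729*6 = -136374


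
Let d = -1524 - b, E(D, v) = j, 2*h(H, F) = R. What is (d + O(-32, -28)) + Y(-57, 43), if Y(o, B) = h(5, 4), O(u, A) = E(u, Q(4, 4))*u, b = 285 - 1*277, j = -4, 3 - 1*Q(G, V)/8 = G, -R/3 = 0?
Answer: -1404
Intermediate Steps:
R = 0 (R = -3*0 = 0)
h(H, F) = 0 (h(H, F) = (½)*0 = 0)
Q(G, V) = 24 - 8*G
E(D, v) = -4
b = 8 (b = 285 - 277 = 8)
d = -1532 (d = -1524 - 1*8 = -1524 - 8 = -1532)
O(u, A) = -4*u
Y(o, B) = 0
(d + O(-32, -28)) + Y(-57, 43) = (-1532 - 4*(-32)) + 0 = (-1532 + 128) + 0 = -1404 + 0 = -1404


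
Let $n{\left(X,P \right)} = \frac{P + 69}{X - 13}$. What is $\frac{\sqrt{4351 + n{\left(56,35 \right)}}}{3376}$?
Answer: $\frac{\sqrt{8049471}}{145168} \approx 0.019544$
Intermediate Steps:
$n{\left(X,P \right)} = \frac{69 + P}{-13 + X}$
$\frac{\sqrt{4351 + n{\left(56,35 \right)}}}{3376} = \frac{\sqrt{4351 + \frac{69 + 35}{-13 + 56}}}{3376} = \sqrt{4351 + \frac{1}{43} \cdot 104} \cdot \frac{1}{3376} = \sqrt{4351 + \frac{104}{43}} \cdot \frac{1}{3376} = \sqrt{\frac{187197}{43}} \cdot \frac{1}{3376} = \frac{\sqrt{8049471}}{43} \cdot \frac{1}{3376} = \frac{\sqrt{8049471}}{145168}$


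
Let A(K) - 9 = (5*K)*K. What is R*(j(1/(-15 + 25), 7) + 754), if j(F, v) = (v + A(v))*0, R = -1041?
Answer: -784914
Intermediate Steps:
A(K) = 9 + 5*K² (A(K) = 9 + (5*K)*K = 9 + 5*K²)
j(F, v) = 0 (j(F, v) = (v + (9 + 5*v²))*0 = (9 + v + 5*v²)*0 = 0)
R*(j(1/(-15 + 25), 7) + 754) = -1041*(0 + 754) = -1041*754 = -784914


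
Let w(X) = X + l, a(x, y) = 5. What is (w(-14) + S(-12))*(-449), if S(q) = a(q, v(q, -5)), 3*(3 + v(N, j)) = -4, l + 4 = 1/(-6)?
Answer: 35471/6 ≈ 5911.8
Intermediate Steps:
l = -25/6 (l = -4 + 1/(-6) = -4 - 1/6 = -25/6 ≈ -4.1667)
v(N, j) = -13/3 (v(N, j) = -3 + (1/3)*(-4) = -3 - 4/3 = -13/3)
w(X) = -25/6 + X (w(X) = X - 25/6 = -25/6 + X)
S(q) = 5
(w(-14) + S(-12))*(-449) = ((-25/6 - 14) + 5)*(-449) = (-109/6 + 5)*(-449) = -79/6*(-449) = 35471/6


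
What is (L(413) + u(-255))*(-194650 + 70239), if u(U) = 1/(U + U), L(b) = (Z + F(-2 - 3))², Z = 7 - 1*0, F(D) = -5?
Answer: -253674029/510 ≈ -4.9740e+5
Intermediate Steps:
Z = 7 (Z = 7 + 0 = 7)
L(b) = 4 (L(b) = (7 - 5)² = 2² = 4)
u(U) = 1/(2*U)
(L(413) + u(-255))*(-194650 + 70239) = (4 + (½)/(-255))*(-194650 + 70239) = (4 + (½)*(-1/255))*(-124411) = (4 - 1/510)*(-124411) = (2039/510)*(-124411) = -253674029/510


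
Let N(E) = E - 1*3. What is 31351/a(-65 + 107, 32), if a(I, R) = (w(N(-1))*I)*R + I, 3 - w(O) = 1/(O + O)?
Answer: 31351/4242 ≈ 7.3906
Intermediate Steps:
N(E) = -3 + E (N(E) = E - 3 = -3 + E)
w(O) = 3 - 1/(2*O) (w(O) = 3 - 1/(O + O) = 3 - 1/(2*O))
a(I, R) = I + 25*I*R/8 (a(I, R) = ((3 - 1/(2*(-3 - 1)))*I)*R + I = ((3 - ½/(-4))*I)*R + I = ((3 - ½*(-¼))*I)*R + I = ((3 + ⅛)*I)*R + I = (25*I/8)*R + I = 25*I*R/8 + I = I + 25*I*R/8)
31351/a(-65 + 107, 32) = 31351/(((-65 + 107)*(8 + 25*32)/8)) = 31351/(((⅛)*42*(8 + 800))) = 31351/(((⅛)*42*808)) = 31351/4242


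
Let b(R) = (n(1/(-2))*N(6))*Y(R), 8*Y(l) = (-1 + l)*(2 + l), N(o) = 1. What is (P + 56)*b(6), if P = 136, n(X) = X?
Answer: -480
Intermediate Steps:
Y(l) = (-1 + l)*(2 + l)/8 (Y(l) = ((-1 + l)*(2 + l))/8 = (-1 + l)*(2 + l)/8)
b(R) = ⅛ - R/16 - R²/16 (b(R) = (1/(-2))*(-¼ + R/8 + R²/8) = (-½*1)*(-¼ + R/8 + R²/8) = -(-¼ + R/8 + R²/8)/2 = ⅛ - R/16 - R²/16)
(P + 56)*b(6) = (136 + 56)*(⅛ - 1/16*6 - 1/16*6²) = 192*(⅛ - 3/8 - 1/16*36) = 192*(⅛ - 3/8 - 9/4) = 192*(-5/2) = -480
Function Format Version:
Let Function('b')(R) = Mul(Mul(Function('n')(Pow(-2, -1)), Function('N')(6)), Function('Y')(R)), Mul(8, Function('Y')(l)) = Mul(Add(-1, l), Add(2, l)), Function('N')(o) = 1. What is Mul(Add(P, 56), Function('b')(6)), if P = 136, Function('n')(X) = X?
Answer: -480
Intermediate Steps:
Function('Y')(l) = Mul(Rational(1, 8), Add(-1, l), Add(2, l)) (Function('Y')(l) = Mul(Rational(1, 8), Mul(Add(-1, l), Add(2, l))) = Mul(Rational(1, 8), Add(-1, l), Add(2, l)))
Function('b')(R) = Add(Rational(1, 8), Mul(Rational(-1, 16), R), Mul(Rational(-1, 16), Pow(R, 2))) (Function('b')(R) = Mul(Mul(Pow(-2, -1), 1), Add(Rational(-1, 4), Mul(Rational(1, 8), R), Mul(Rational(1, 8), Pow(R, 2)))) = Mul(Mul(Rational(-1, 2), 1), Add(Rational(-1, 4), Mul(Rational(1, 8), R), Mul(Rational(1, 8), Pow(R, 2)))) = Mul(Rational(-1, 2), Add(Rational(-1, 4), Mul(Rational(1, 8), R), Mul(Rational(1, 8), Pow(R, 2)))) = Add(Rational(1, 8), Mul(Rational(-1, 16), R), Mul(Rational(-1, 16), Pow(R, 2))))
Mul(Add(P, 56), Function('b')(6)) = Mul(Add(136, 56), Add(Rational(1, 8), Mul(Rational(-1, 16), 6), Mul(Rational(-1, 16), Pow(6, 2)))) = Mul(192, Add(Rational(1, 8), Rational(-3, 8), Mul(Rational(-1, 16), 36))) = Mul(192, Add(Rational(1, 8), Rational(-3, 8), Rational(-9, 4))) = Mul(192, Rational(-5, 2)) = -480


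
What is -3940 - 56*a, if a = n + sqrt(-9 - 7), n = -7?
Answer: -3548 - 224*I ≈ -3548.0 - 224.0*I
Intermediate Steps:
a = -7 + 4*I (a = -7 + sqrt(-9 - 7) = -7 + sqrt(-16) = -7 + 4*I ≈ -7.0 + 4.0*I)
-3940 - 56*a = -3940 - 56*(-7 + 4*I) = -3940 - (-392 + 224*I) = -3940 + (392 - 224*I) = -3548 - 224*I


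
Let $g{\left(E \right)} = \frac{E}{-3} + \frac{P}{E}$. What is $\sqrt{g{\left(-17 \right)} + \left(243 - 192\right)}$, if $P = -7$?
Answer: $\frac{\sqrt{148461}}{51} \approx 7.555$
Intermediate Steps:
$g{\left(E \right)} = - \frac{7}{E} - \frac{E}{3}$ ($g{\left(E \right)} = \frac{E}{-3} - \frac{7}{E} = E \left(- \frac{1}{3}\right) - \frac{7}{E} = - \frac{E}{3} - \frac{7}{E} = - \frac{7}{E} - \frac{E}{3}$)
$\sqrt{g{\left(-17 \right)} + \left(243 - 192\right)} = \sqrt{\left(- \frac{7}{-17} - - \frac{17}{3}\right) + \left(243 - 192\right)} = \sqrt{\left(\left(-7\right) \left(- \frac{1}{17}\right) + \frac{17}{3}\right) + 51} = \sqrt{\left(\frac{7}{17} + \frac{17}{3}\right) + 51} = \sqrt{\frac{310}{51} + 51} = \sqrt{\frac{2911}{51}} = \frac{\sqrt{148461}}{51}$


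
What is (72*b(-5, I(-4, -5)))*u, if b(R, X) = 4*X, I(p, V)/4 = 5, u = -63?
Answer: -362880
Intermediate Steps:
I(p, V) = 20 (I(p, V) = 4*5 = 20)
(72*b(-5, I(-4, -5)))*u = (72*(4*20))*(-63) = (72*80)*(-63) = 5760*(-63) = -362880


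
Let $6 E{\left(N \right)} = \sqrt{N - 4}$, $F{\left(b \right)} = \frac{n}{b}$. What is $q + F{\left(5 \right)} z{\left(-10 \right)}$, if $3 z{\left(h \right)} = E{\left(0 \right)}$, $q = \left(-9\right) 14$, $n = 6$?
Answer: $-126 + \frac{2 i}{15} \approx -126.0 + 0.13333 i$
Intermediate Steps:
$F{\left(b \right)} = \frac{6}{b}$
$E{\left(N \right)} = \frac{\sqrt{-4 + N}}{6}$ ($E{\left(N \right)} = \frac{\sqrt{N - 4}}{6} = \frac{\sqrt{-4 + N}}{6}$)
$q = -126$
$z{\left(h \right)} = \frac{i}{9}$ ($z{\left(h \right)} = \frac{\frac{1}{6} \sqrt{-4 + 0}}{3} = \frac{\frac{1}{6} \sqrt{-4}}{3} = \frac{\frac{1}{6} \cdot 2 i}{3} = \frac{\frac{1}{3} i}{3} = \frac{i}{9}$)
$q + F{\left(5 \right)} z{\left(-10 \right)} = -126 + \frac{6}{5} \frac{i}{9} = -126 + 6 \cdot \frac{1}{5} \frac{i}{9} = -126 + \frac{6 \frac{i}{9}}{5} = -126 + \frac{2 i}{15}$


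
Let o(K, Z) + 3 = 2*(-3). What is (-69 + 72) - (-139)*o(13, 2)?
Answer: -1248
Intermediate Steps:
o(K, Z) = -9 (o(K, Z) = -3 + 2*(-3) = -3 - 6 = -9)
(-69 + 72) - (-139)*o(13, 2) = (-69 + 72) - (-139)*(-9) = 3 - 139*9 = 3 - 1251 = -1248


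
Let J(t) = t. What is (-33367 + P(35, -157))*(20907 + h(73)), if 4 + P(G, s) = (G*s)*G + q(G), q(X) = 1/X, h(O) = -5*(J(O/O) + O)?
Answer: -162229135783/35 ≈ -4.6351e+9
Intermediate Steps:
h(O) = -5 - 5*O (h(O) = -5*(O/O + O) = -5*(1 + O) = -5 - 5*O)
P(G, s) = -4 + 1/G + s*G² (P(G, s) = -4 + ((G*s)*G + 1/G) = -4 + (s*G² + 1/G) = -4 + (1/G + s*G²) = -4 + 1/G + s*G²)
(-33367 + P(35, -157))*(20907 + h(73)) = (-33367 + (-4 + 1/35 - 157*35²))*(20907 + (-5 - 5*73)) = (-33367 + (-4 + 1/35 - 157*1225))*(20907 + (-5 - 365)) = (-33367 + (-4 + 1/35 - 192325))*(20907 - 370) = (-33367 - 6731514/35)*20537 = -7899359/35*20537 = -162229135783/35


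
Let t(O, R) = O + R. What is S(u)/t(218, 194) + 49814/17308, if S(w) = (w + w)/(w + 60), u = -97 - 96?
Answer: 171018052/59275573 ≈ 2.8851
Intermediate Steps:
u = -193
S(w) = 2*w/(60 + w) (S(w) = (2*w)/(60 + w) = 2*w/(60 + w))
S(u)/t(218, 194) + 49814/17308 = (2*(-193)/(60 - 193))/(218 + 194) + 49814/17308 = (2*(-193)/(-133))/412 + 49814*(1/17308) = (2*(-193)*(-1/133))*(1/412) + 24907/8654 = (386/133)*(1/412) + 24907/8654 = 193/27398 + 24907/8654 = 171018052/59275573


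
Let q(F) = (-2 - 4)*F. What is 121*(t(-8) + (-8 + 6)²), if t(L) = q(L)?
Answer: 6292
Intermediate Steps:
q(F) = -6*F
t(L) = -6*L
121*(t(-8) + (-8 + 6)²) = 121*(-6*(-8) + (-8 + 6)²) = 121*(48 + (-2)²) = 121*(48 + 4) = 121*52 = 6292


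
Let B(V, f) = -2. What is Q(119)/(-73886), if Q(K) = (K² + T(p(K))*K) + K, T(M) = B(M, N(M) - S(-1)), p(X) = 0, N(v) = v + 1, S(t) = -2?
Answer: -7021/36943 ≈ -0.19005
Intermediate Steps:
N(v) = 1 + v
T(M) = -2
Q(K) = K² - K (Q(K) = (K² - 2*K) + K = K² - K)
Q(119)/(-73886) = (119*(-1 + 119))/(-73886) = (119*118)*(-1/73886) = 14042*(-1/73886) = -7021/36943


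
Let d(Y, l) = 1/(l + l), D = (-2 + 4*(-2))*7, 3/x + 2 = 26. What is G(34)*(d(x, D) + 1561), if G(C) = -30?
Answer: -655617/14 ≈ -46830.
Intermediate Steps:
x = 1/8 (x = 3/(-2 + 26) = 3/24 = 3*(1/24) = 1/8 ≈ 0.12500)
D = -70 (D = (-2 - 8)*7 = -10*7 = -70)
d(Y, l) = 1/(2*l)
G(34)*(d(x, D) + 1561) = -30*((1/2)/(-70) + 1561) = -30*((1/2)*(-1/70) + 1561) = -30*(-1/140 + 1561) = -30*218539/140 = -655617/14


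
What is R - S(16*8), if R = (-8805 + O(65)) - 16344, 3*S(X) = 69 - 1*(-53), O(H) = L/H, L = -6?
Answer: -4912003/195 ≈ -25190.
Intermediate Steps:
O(H) = -6/H
S(X) = 122/3 (S(X) = (69 - 1*(-53))/3 = (69 + 53)/3 = (⅓)*122 = 122/3)
R = -1634691/65 (R = (-8805 - 6/65) - 16344 = -572331/65 - 16344 = -1634691/65 ≈ -25149.)
R - S(16*8) = -1634691/65 - 1*122/3 = -1634691/65 - 122/3 = -4912003/195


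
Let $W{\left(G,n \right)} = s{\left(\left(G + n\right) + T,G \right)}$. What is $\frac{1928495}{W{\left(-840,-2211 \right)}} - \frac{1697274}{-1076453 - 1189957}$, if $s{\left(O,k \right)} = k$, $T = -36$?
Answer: $- \frac{145644488093}{63459480} \approx -2295.1$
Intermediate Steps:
$W{\left(G,n \right)} = G$
$\frac{1928495}{W{\left(-840,-2211 \right)}} - \frac{1697274}{-1076453 - 1189957} = \frac{1928495}{-840} - \frac{1697274}{-1076453 - 1189957} = 1928495 \left(- \frac{1}{840}\right) - \frac{1697274}{-1076453 - 1189957} = - \frac{385699}{168} - \frac{1697274}{-2266410} = - \frac{385699}{168} - - \frac{282879}{377735} = - \frac{385699}{168} + \frac{282879}{377735} = - \frac{145644488093}{63459480}$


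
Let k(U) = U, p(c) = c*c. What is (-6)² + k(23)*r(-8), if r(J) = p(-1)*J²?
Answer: 1508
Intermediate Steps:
p(c) = c²
r(J) = J² (r(J) = (-1)²*J² = 1*J² = J²)
(-6)² + k(23)*r(-8) = (-6)² + 23*(-8)² = 36 + 23*64 = 36 + 1472 = 1508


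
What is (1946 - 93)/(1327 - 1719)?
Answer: -1853/392 ≈ -4.7270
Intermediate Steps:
(1946 - 93)/(1327 - 1719) = 1853/(-392) = 1853*(-1/392) = -1853/392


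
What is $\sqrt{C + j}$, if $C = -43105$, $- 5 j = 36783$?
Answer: $\frac{2 i \sqrt{315385}}{5} \approx 224.64 i$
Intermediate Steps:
$j = - \frac{36783}{5}$ ($j = \left(- \frac{1}{5}\right) 36783 = - \frac{36783}{5} \approx -7356.6$)
$\sqrt{C + j} = \sqrt{-43105 - \frac{36783}{5}} = \sqrt{- \frac{252308}{5}} = \frac{2 i \sqrt{315385}}{5}$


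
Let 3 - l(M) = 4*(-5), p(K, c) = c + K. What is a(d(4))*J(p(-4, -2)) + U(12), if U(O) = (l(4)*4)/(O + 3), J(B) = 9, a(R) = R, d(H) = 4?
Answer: 632/15 ≈ 42.133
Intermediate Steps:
p(K, c) = K + c
l(M) = 23 (l(M) = 3 - 4*(-5) = 3 - 1*(-20) = 3 + 20 = 23)
U(O) = 92/(3 + O) (U(O) = (23*4)/(O + 3) = 92/(3 + O))
a(d(4))*J(p(-4, -2)) + U(12) = 4*9 + 92/(3 + 12) = 36 + 92/15 = 632/15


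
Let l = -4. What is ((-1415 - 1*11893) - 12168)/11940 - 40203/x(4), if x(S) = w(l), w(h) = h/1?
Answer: 39993493/3980 ≈ 10049.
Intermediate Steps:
w(h) = h (w(h) = h*1 = h)
x(S) = -4
((-1415 - 1*11893) - 12168)/11940 - 40203/x(4) = ((-1415 - 1*11893) - 12168)/11940 - 40203/(-4) = ((-1415 - 11893) - 12168)*(1/11940) - 40203*(-¼) = (-13308 - 12168)*(1/11940) + 40203/4 = -25476*1/11940 + 40203/4 = -2123/995 + 40203/4 = 39993493/3980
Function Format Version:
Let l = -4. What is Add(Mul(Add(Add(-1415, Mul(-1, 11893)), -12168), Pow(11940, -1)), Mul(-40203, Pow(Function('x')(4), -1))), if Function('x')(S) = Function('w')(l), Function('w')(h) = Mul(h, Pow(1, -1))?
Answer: Rational(39993493, 3980) ≈ 10049.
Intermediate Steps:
Function('w')(h) = h (Function('w')(h) = Mul(h, 1) = h)
Function('x')(S) = -4
Add(Mul(Add(Add(-1415, Mul(-1, 11893)), -12168), Pow(11940, -1)), Mul(-40203, Pow(Function('x')(4), -1))) = Add(Mul(Add(Add(-1415, Mul(-1, 11893)), -12168), Pow(11940, -1)), Mul(-40203, Pow(-4, -1))) = Add(Mul(Add(Add(-1415, -11893), -12168), Rational(1, 11940)), Mul(-40203, Rational(-1, 4))) = Add(Mul(Add(-13308, -12168), Rational(1, 11940)), Rational(40203, 4)) = Add(Mul(-25476, Rational(1, 11940)), Rational(40203, 4)) = Add(Rational(-2123, 995), Rational(40203, 4)) = Rational(39993493, 3980)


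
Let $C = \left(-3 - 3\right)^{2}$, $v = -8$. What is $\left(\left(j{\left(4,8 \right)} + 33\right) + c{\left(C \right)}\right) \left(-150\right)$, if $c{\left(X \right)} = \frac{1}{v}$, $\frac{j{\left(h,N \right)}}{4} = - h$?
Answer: $- \frac{10125}{4} \approx -2531.3$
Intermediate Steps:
$j{\left(h,N \right)} = - 4 h$ ($j{\left(h,N \right)} = 4 \left(- h\right) = - 4 h$)
$C = 36$ ($C = \left(-6\right)^{2} = 36$)
$c{\left(X \right)} = - \frac{1}{8}$ ($c{\left(X \right)} = \frac{1}{-8} = - \frac{1}{8}$)
$\left(\left(j{\left(4,8 \right)} + 33\right) + c{\left(C \right)}\right) \left(-150\right) = \left(\left(\left(-4\right) 4 + 33\right) - \frac{1}{8}\right) \left(-150\right) = \left(\left(-16 + 33\right) - \frac{1}{8}\right) \left(-150\right) = \left(17 - \frac{1}{8}\right) \left(-150\right) = \frac{135}{8} \left(-150\right) = - \frac{10125}{4}$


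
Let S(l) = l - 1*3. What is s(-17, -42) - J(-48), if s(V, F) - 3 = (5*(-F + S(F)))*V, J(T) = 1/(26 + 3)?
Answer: 7481/29 ≈ 257.97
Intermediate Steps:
S(l) = -3 + l (S(l) = l - 3 = -3 + l)
J(T) = 1/29
s(V, F) = 3 - 15*V (s(V, F) = 3 + (5*(-F + (-3 + F)))*V = 3 + (5*(-3))*V = 3 - 15*V)
s(-17, -42) - J(-48) = (3 - 15*(-17)) - 1*1/29 = (3 + 255) - 1/29 = 258 - 1/29 = 7481/29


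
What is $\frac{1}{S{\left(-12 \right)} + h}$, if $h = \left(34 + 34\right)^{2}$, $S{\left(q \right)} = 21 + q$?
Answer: $\frac{1}{4633} \approx 0.00021584$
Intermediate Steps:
$h = 4624$ ($h = 68^{2} = 4624$)
$\frac{1}{S{\left(-12 \right)} + h} = \frac{1}{\left(21 - 12\right) + 4624} = \frac{1}{9 + 4624} = \frac{1}{4633}$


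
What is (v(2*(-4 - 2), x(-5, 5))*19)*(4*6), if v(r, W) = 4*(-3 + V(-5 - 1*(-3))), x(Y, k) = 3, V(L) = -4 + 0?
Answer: -12768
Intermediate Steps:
V(L) = -4
v(r, W) = -28 (v(r, W) = 4*(-3 - 4) = 4*(-7) = -28)
(v(2*(-4 - 2), x(-5, 5))*19)*(4*6) = (-28*19)*(4*6) = -532*24 = -12768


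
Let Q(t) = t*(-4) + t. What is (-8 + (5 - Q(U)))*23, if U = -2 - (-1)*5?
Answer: 138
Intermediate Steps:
U = 3 (U = -2 - 1*(-5) = -2 + 5 = 3)
Q(t) = -3*t (Q(t) = -4*t + t = -3*t)
(-8 + (5 - Q(U)))*23 = (-8 + (5 - (-3)*3))*23 = (-8 + (5 - 1*(-9)))*23 = (-8 + (5 + 9))*23 = (-8 + 14)*23 = 6*23 = 138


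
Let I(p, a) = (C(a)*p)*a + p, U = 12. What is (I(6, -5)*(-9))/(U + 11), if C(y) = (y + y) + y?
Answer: -4104/23 ≈ -178.43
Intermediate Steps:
C(y) = 3*y (C(y) = 2*y + y = 3*y)
I(p, a) = p + 3*p*a² (I(p, a) = ((3*a)*p)*a + p = (3*a*p)*a + p = 3*p*a² + p = p + 3*p*a²)
(I(6, -5)*(-9))/(U + 11) = ((6*(1 + 3*(-5)²))*(-9))/(12 + 11) = ((6*(1 + 3*25))*(-9))/23 = ((6*(1 + 75))*(-9))*(1/23) = ((6*76)*(-9))*(1/23) = (456*(-9))*(1/23) = -4104*1/23 = -4104/23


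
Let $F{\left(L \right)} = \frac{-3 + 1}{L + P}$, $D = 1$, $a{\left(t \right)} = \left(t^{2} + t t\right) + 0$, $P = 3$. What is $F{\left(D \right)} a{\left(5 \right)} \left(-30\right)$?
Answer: $750$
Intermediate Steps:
$a{\left(t \right)} = 2 t^{2}$ ($a{\left(t \right)} = \left(t^{2} + t^{2}\right) + 0 = 2 t^{2} + 0 = 2 t^{2}$)
$F{\left(L \right)} = - \frac{2}{3 + L}$ ($F{\left(L \right)} = \frac{-3 + 1}{L + 3} = - \frac{2}{3 + L}$)
$F{\left(D \right)} a{\left(5 \right)} \left(-30\right) = - \frac{2}{3 + 1} \cdot 2 \cdot 5^{2} \left(-30\right) = - \frac{2}{4} \cdot 2 \cdot 25 \left(-30\right) = \left(-2\right) \frac{1}{4} \cdot 50 \left(-30\right) = \left(- \frac{1}{2}\right) 50 \left(-30\right) = \left(-25\right) \left(-30\right) = 750$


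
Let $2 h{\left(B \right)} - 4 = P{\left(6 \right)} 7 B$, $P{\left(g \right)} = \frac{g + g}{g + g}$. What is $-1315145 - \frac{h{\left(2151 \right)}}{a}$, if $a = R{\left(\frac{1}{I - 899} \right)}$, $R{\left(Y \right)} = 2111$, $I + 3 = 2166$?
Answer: $- \frac{5552557251}{4222} \approx -1.3151 \cdot 10^{6}$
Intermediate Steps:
$I = 2163$ ($I = -3 + 2166 = 2163$)
$P{\left(g \right)} = 1$ ($P{\left(g \right)} = \frac{2 g}{2 g} = 2 g \frac{1}{2 g} = 1$)
$a = 2111$
$h{\left(B \right)} = 2 + \frac{7 B}{2}$ ($h{\left(B \right)} = 2 + \frac{1 \cdot 7 B}{2} = 2 + \frac{7 B}{2}$)
$-1315145 - \frac{h{\left(2151 \right)}}{a} = -1315145 - \frac{2 + \frac{7}{2} \cdot 2151}{2111} = -1315145 - \left(2 + \frac{15057}{2}\right) \frac{1}{2111} = -1315145 - \frac{15061}{2} \cdot \frac{1}{2111} = -1315145 - \frac{15061}{4222} = - \frac{5552557251}{4222}$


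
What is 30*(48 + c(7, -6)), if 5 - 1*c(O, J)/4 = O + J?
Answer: 1920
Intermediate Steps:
c(O, J) = 20 - 4*J - 4*O (c(O, J) = 20 - 4*(O + J) = 20 - 4*(J + O) = 20 + (-4*J - 4*O) = 20 - 4*J - 4*O)
30*(48 + c(7, -6)) = 30*(48 + (20 - 4*(-6) - 4*7)) = 30*(48 + (20 + 24 - 28)) = 30*(48 + 16) = 30*64 = 1920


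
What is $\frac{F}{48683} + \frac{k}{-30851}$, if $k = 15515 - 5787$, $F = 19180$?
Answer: $\frac{118133956}{1501919233} \approx 0.078655$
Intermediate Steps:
$k = 9728$ ($k = 15515 - 5787 = 9728$)
$\frac{F}{48683} + \frac{k}{-30851} = \frac{19180}{48683} + \frac{9728}{-30851} = 19180 \cdot \frac{1}{48683} + 9728 \left(- \frac{1}{30851}\right) = \frac{19180}{48683} - \frac{9728}{30851} = \frac{118133956}{1501919233}$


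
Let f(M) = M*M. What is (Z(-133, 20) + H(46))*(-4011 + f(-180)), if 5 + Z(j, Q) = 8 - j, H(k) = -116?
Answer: 567780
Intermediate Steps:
f(M) = M²
Z(j, Q) = 3 - j (Z(j, Q) = -5 + (8 - j) = 3 - j)
(Z(-133, 20) + H(46))*(-4011 + f(-180)) = ((3 - 1*(-133)) - 116)*(-4011 + (-180)²) = ((3 + 133) - 116)*(-4011 + 32400) = (136 - 116)*28389 = 20*28389 = 567780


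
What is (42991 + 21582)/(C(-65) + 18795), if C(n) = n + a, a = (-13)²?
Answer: 64573/18899 ≈ 3.4167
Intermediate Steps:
a = 169
C(n) = 169 + n (C(n) = n + 169 = 169 + n)
(42991 + 21582)/(C(-65) + 18795) = (42991 + 21582)/((169 - 65) + 18795) = 64573/(104 + 18795) = 64573/18899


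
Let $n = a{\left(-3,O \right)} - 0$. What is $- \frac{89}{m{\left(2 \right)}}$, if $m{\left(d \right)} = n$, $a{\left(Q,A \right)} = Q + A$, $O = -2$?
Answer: $\frac{89}{5} \approx 17.8$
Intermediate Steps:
$a{\left(Q,A \right)} = A + Q$
$n = -5$ ($n = \left(-2 - 3\right) - 0 = -5 + 0 = -5$)
$m{\left(d \right)} = -5$
$- \frac{89}{m{\left(2 \right)}} = - \frac{89}{-5} = \left(-89\right) \left(- \frac{1}{5}\right) = \frac{89}{5}$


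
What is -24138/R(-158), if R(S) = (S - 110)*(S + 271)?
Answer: 12069/15142 ≈ 0.79705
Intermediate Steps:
R(S) = (-110 + S)*(271 + S)
-24138/R(-158) = -24138/(-29810 + (-158)**2 + 161*(-158)) = -24138/(-29810 + 24964 - 25438) = -24138/(-30284) = -24138*(-1/30284) = 12069/15142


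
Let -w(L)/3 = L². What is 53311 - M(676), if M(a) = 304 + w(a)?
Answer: 1423935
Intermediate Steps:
w(L) = -3*L²
M(a) = 304 - 3*a²
53311 - M(676) = 53311 - (304 - 3*676²) = 53311 - (304 - 3*456976) = 53311 - (304 - 1370928) = 53311 - 1*(-1370624) = 53311 + 1370624 = 1423935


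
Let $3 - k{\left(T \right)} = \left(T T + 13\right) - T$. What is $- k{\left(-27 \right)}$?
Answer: $766$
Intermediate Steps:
$k{\left(T \right)} = -10 + T - T^{2}$ ($k{\left(T \right)} = 3 - \left(\left(T T + 13\right) - T\right) = 3 - \left(\left(T^{2} + 13\right) - T\right) = 3 - \left(\left(13 + T^{2}\right) - T\right) = 3 - \left(13 + T^{2} - T\right) = -10 + T - T^{2}$)
$- k{\left(-27 \right)} = - (-10 - 27 - \left(-27\right)^{2}) = - (-10 - 27 - 729) = \left(-1\right) \left(-766\right) = 766$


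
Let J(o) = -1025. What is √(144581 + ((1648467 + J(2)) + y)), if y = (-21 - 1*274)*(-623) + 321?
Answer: √1976129 ≈ 1405.7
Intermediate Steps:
y = 184106 (y = (-21 - 274)*(-623) + 321 = -295*(-623) + 321 = 183785 + 321 = 184106)
√(144581 + ((1648467 + J(2)) + y)) = √(144581 + ((1648467 - 1025) + 184106)) = √(144581 + (1647442 + 184106)) = √(144581 + 1831548) = √1976129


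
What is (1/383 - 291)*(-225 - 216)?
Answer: 49150332/383 ≈ 1.2833e+5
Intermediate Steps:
(1/383 - 291)*(-225 - 216) = (1/383 - 291)*(-441) = -111452/383*(-441) = 49150332/383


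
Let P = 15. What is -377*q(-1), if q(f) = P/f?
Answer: 5655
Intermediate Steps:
q(f) = 15/f
-377*q(-1) = -5655/(-1) = -5655*(-1) = -377*(-15) = 5655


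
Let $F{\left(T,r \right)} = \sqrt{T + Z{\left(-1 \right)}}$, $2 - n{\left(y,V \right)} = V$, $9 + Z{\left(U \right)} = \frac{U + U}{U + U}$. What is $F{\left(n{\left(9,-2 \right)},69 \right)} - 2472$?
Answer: $-2472 + 2 i \approx -2472.0 + 2.0 i$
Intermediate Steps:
$Z{\left(U \right)} = -8$ ($Z{\left(U \right)} = -9 + \frac{U + U}{U + U} = -9 + \frac{2 U}{2 U} = -9 + 2 U \frac{1}{2 U} = -9 + 1 = -8$)
$n{\left(y,V \right)} = 2 - V$
$F{\left(T,r \right)} = \sqrt{-8 + T}$ ($F{\left(T,r \right)} = \sqrt{T - 8} = \sqrt{-8 + T}$)
$F{\left(n{\left(9,-2 \right)},69 \right)} - 2472 = \sqrt{-8 + \left(2 - -2\right)} - 2472 = \sqrt{-8 + \left(2 + 2\right)} - 2472 = \sqrt{-8 + 4} - 2472 = \sqrt{-4} - 2472 = 2 i - 2472 = -2472 + 2 i$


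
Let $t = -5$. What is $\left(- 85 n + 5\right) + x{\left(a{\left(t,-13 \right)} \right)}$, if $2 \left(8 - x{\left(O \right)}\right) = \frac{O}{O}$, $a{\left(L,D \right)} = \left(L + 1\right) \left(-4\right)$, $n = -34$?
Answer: $\frac{5805}{2} \approx 2902.5$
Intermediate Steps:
$a{\left(L,D \right)} = -4 - 4 L$ ($a{\left(L,D \right)} = \left(1 + L\right) \left(-4\right) = -4 - 4 L$)
$x{\left(O \right)} = \frac{15}{2}$ ($x{\left(O \right)} = 8 - \frac{O \frac{1}{O}}{2} = 8 - \frac{1}{2} = \frac{15}{2}$)
$\left(- 85 n + 5\right) + x{\left(a{\left(t,-13 \right)} \right)} = \left(\left(-85\right) \left(-34\right) + 5\right) + \frac{15}{2} = \left(2890 + 5\right) + \frac{15}{2} = 2895 + \frac{15}{2} = \frac{5805}{2}$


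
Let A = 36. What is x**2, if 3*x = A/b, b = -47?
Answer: 144/2209 ≈ 0.065188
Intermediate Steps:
x = -12/47 (x = (36/(-47))/3 = (36*(-1/47))/3 = (1/3)*(-36/47) = -12/47 ≈ -0.25532)
x**2 = (-12/47)**2 = 144/2209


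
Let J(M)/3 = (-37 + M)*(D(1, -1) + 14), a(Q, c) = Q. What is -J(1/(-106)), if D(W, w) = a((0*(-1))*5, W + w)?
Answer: 82383/53 ≈ 1554.4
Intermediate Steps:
D(W, w) = 0 (D(W, w) = (0*(-1))*5 = 0*5 = 0)
J(M) = -1554 + 42*M (J(M) = 3*((-37 + M)*(0 + 14)) = 3*((-37 + M)*14) = 3*(-518 + 14*M) = -1554 + 42*M)
-J(1/(-106)) = -(-1554 + 42/(-106)) = -(-1554 + 42*(-1/106)) = -(-1554 - 21/53) = -1*(-82383/53) = 82383/53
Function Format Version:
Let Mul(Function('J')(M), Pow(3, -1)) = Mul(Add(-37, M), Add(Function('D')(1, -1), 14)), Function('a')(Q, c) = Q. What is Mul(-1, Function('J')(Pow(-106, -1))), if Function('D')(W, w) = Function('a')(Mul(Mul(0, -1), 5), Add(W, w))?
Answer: Rational(82383, 53) ≈ 1554.4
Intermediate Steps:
Function('D')(W, w) = 0 (Function('D')(W, w) = Mul(Mul(0, -1), 5) = Mul(0, 5) = 0)
Function('J')(M) = Add(-1554, Mul(42, M)) (Function('J')(M) = Mul(3, Mul(Add(-37, M), Add(0, 14))) = Mul(3, Mul(Add(-37, M), 14)) = Mul(3, Add(-518, Mul(14, M))) = Add(-1554, Mul(42, M)))
Mul(-1, Function('J')(Pow(-106, -1))) = Mul(-1, Add(-1554, Mul(42, Pow(-106, -1)))) = Mul(-1, Add(-1554, Mul(42, Rational(-1, 106)))) = Mul(-1, Add(-1554, Rational(-21, 53))) = Mul(-1, Rational(-82383, 53)) = Rational(82383, 53)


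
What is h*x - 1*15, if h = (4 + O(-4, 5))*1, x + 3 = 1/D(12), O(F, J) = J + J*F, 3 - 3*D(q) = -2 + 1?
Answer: 39/4 ≈ 9.7500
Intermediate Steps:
D(q) = 4/3 (D(q) = 1 - (-2 + 1)/3 = 1 - ⅓*(-1) = 1 + ⅓ = 4/3)
O(F, J) = J + F*J
x = -9/4 (x = -3 + 1/(4/3) = -3 + ¾ = -9/4 ≈ -2.2500)
h = -11 (h = (4 + 5*(1 - 4))*1 = (4 + 5*(-3))*1 = (4 - 15)*1 = -11*1 = -11)
h*x - 1*15 = -11*(-9/4) - 1*15 = 99/4 - 15 = 39/4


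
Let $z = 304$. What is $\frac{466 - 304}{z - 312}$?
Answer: $- \frac{81}{4} \approx -20.25$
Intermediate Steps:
$\frac{466 - 304}{z - 312} = \frac{466 - 304}{304 - 312} = \frac{162}{-8} = 162 \left(- \frac{1}{8}\right) = - \frac{81}{4}$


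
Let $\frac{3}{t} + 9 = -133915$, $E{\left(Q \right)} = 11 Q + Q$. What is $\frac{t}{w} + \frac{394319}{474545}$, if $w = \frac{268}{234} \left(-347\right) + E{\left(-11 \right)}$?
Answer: $\frac{3271081478327447}{3936597732014360} \approx 0.83094$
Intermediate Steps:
$E{\left(Q \right)} = 12 Q$
$w = - \frac{61942}{117}$ ($w = \frac{268}{234} \left(-347\right) + 12 \left(-11\right) = 268 \cdot \frac{1}{234} \left(-347\right) - 132 = \frac{134}{117} \left(-347\right) - 132 = - \frac{46498}{117} - 132 = - \frac{61942}{117} \approx -529.42$)
$t = - \frac{3}{133924}$ ($t = \frac{3}{-9 - 133915} = \frac{3}{-133924} = 3 \left(- \frac{1}{133924}\right) = - \frac{3}{133924} \approx -2.2401 \cdot 10^{-5}$)
$\frac{t}{w} + \frac{394319}{474545} = - \frac{3}{133924 \left(- \frac{61942}{117}\right)} + \frac{394319}{474545} = \left(- \frac{3}{133924}\right) \left(- \frac{117}{61942}\right) + 394319 \cdot \frac{1}{474545} = \frac{351}{8295520408} + \frac{394319}{474545} = \frac{3271081478327447}{3936597732014360}$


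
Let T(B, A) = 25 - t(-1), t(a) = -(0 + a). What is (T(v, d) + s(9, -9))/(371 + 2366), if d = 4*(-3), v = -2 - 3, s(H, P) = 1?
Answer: 25/2737 ≈ 0.0091341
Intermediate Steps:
t(a) = -a
v = -5
d = -12
T(B, A) = 24 (T(B, A) = 25 - (-1)*(-1) = 25 - 1*1 = 25 - 1 = 24)
(T(v, d) + s(9, -9))/(371 + 2366) = (24 + 1)/(371 + 2366) = 25/2737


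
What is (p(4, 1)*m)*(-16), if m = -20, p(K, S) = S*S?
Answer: 320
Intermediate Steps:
p(K, S) = S²
(p(4, 1)*m)*(-16) = (1²*(-20))*(-16) = (1*(-20))*(-16) = -20*(-16) = 320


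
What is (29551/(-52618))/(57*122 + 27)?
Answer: -29551/367326258 ≈ -8.0449e-5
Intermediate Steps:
(29551/(-52618))/(57*122 + 27) = (29551*(-1/52618))/(6954 + 27) = -29551/52618/6981 = -29551/52618*1/6981 = -29551/367326258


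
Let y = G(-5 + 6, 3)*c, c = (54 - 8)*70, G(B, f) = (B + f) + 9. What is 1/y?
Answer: 1/41860 ≈ 2.3889e-5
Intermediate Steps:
G(B, f) = 9 + B + f
c = 3220 (c = 46*70 = 3220)
y = 41860 (y = (9 + (-5 + 6) + 3)*3220 = (9 + 1 + 3)*3220 = 13*3220 = 41860)
1/y = 1/41860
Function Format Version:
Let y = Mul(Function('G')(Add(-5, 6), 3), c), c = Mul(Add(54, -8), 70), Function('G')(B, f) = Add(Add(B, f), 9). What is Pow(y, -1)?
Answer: Rational(1, 41860) ≈ 2.3889e-5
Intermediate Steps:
Function('G')(B, f) = Add(9, B, f)
c = 3220 (c = Mul(46, 70) = 3220)
y = 41860 (y = Mul(Add(9, Add(-5, 6), 3), 3220) = Mul(Add(9, 1, 3), 3220) = Mul(13, 3220) = 41860)
Pow(y, -1) = Pow(41860, -1) = Rational(1, 41860)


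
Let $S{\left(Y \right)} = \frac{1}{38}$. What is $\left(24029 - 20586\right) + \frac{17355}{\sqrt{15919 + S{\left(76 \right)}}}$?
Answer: $3443 + \frac{5785 \sqrt{22987074}}{201641} \approx 3580.6$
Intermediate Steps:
$S{\left(Y \right)} = \frac{1}{38}$
$\left(24029 - 20586\right) + \frac{17355}{\sqrt{15919 + S{\left(76 \right)}}} = \left(24029 - 20586\right) + \frac{17355}{\sqrt{15919 + \frac{1}{38}}} = 3443 + \frac{17355}{\sqrt{\frac{604923}{38}}} = 3443 + \frac{17355}{\frac{1}{38} \sqrt{22987074}} = 3443 + 17355 \frac{\sqrt{22987074}}{604923} = 3443 + \frac{5785 \sqrt{22987074}}{201641}$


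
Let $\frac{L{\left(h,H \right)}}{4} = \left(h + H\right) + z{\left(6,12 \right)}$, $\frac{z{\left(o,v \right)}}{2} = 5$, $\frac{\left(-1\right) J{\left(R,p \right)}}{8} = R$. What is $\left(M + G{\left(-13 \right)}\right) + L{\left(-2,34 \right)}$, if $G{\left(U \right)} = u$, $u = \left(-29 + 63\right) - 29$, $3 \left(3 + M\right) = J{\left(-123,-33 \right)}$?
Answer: $498$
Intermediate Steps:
$J{\left(R,p \right)} = - 8 R$
$M = 325$ ($M = -3 + \frac{\left(-8\right) \left(-123\right)}{3} = -3 + \frac{1}{3} \cdot 984 = -3 + 328 = 325$)
$z{\left(o,v \right)} = 10$ ($z{\left(o,v \right)} = 2 \cdot 5 = 10$)
$u = 5$ ($u = 34 - 29 = 5$)
$G{\left(U \right)} = 5$
$L{\left(h,H \right)} = 40 + 4 H + 4 h$ ($L{\left(h,H \right)} = 4 \left(\left(h + H\right) + 10\right) = 4 \left(\left(H + h\right) + 10\right) = 4 \left(10 + H + h\right) = 40 + 4 H + 4 h$)
$\left(M + G{\left(-13 \right)}\right) + L{\left(-2,34 \right)} = \left(325 + 5\right) + \left(40 + 4 \cdot 34 + 4 \left(-2\right)\right) = 330 + \left(40 + 136 - 8\right) = 330 + 168 = 498$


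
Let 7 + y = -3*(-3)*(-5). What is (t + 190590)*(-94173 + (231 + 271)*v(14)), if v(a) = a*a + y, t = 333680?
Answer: -11473648950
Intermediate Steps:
y = -52 (y = -7 - 3*(-3)*(-5) = -7 + 9*(-5) = -7 - 45 = -52)
v(a) = -52 + a² (v(a) = a*a - 52 = a² - 52 = -52 + a²)
(t + 190590)*(-94173 + (231 + 271)*v(14)) = (333680 + 190590)*(-94173 + (231 + 271)*(-52 + 14²)) = 524270*(-94173 + 502*(-52 + 196)) = 524270*(-94173 + 502*144) = 524270*(-94173 + 72288) = 524270*(-21885) = -11473648950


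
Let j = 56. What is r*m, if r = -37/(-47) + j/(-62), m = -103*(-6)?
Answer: -104442/1457 ≈ -71.683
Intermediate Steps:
m = 618
r = -169/1457 (r = -37/(-47) + 56/(-62) = -37*(-1/47) + 56*(-1/62) = 37/47 - 28/31 = -169/1457 ≈ -0.11599)
r*m = -169/1457*618 = -104442/1457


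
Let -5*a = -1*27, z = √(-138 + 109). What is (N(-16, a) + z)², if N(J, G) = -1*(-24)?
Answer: (24 + I*√29)² ≈ 547.0 + 258.49*I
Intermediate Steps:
z = I*√29 (z = √(-29) = I*√29 ≈ 5.3852*I)
a = 27/5 (a = -(-1)*27/5 = -⅕*(-27) = 27/5 ≈ 5.4000)
N(J, G) = 24
(N(-16, a) + z)² = (24 + I*√29)²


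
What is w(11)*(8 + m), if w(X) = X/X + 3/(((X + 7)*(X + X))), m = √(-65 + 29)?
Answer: 266/33 + 133*I/22 ≈ 8.0606 + 6.0455*I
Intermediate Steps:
m = 6*I (m = √(-36) = 6*I ≈ 6.0*I)
w(X) = 1 + 3/(2*X*(7 + X)) (w(X) = 1 + 3/(((7 + X)*(2*X))) = 1 + 3/((2*X*(7 + X))) = 1 + 3*(1/(2*X*(7 + X))) = 1 + 3/(2*X*(7 + X)))
w(11)*(8 + m) = ((3/2 + 11² + 7*11)/(11*(7 + 11)))*(8 + 6*I) = ((1/11)*(3/2 + 121 + 77)/18)*(8 + 6*I) = ((1/11)*(1/18)*(399/2))*(8 + 6*I) = 133*(8 + 6*I)/132 = 266/33 + 133*I/22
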